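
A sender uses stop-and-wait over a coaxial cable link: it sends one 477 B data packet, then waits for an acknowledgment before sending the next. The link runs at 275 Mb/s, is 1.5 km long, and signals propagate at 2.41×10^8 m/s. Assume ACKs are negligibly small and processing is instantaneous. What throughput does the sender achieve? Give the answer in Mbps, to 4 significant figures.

t_tx = L/R = 3816/275000000 = 1.38764e-05 s.
t_prop = 1500/241000000 = 6.22407e-06 s; RTT = 1.24481e-05 s.
Cycle = t_tx + RTT = 2.63245e-05 s.
Throughput = L / cycle = 3816 / 2.63245e-05 = 145.0 Mbps.

145.0 Mbps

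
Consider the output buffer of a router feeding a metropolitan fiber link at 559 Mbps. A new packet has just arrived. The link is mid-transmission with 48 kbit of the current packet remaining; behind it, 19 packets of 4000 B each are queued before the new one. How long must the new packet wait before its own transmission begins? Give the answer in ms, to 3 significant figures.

Each queued packet: L/R = 32000/559000000 = 0.0572451 ms.
19 queued → 1.08766 ms.
Plus remaining 48000 bits of current packet: 0.0858676 ms.
Queuing delay = 1.17 ms.

1.17 ms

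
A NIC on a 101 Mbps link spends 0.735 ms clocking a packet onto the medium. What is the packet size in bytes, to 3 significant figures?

9280 bytes

L = R × t_tx = 101000000 b/s × 0.000735 s = 74235 bits.
In bytes: 74235 / 8 = 9280 bytes.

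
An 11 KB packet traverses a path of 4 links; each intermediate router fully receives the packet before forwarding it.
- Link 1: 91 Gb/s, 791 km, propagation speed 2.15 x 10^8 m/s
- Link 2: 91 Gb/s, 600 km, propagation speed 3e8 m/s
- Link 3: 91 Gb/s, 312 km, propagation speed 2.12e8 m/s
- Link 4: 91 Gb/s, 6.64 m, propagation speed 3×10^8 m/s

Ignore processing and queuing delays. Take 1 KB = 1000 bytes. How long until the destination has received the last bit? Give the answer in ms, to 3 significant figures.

L = 88000 bits.
Transmission delay per hop = L/R = 88000/91000000000 = 0.000967033 ms; 4 hops → 0.00386813 ms.
Propagation delays (d/s per hop): 3.67907, 2, 1.4717, 2.21333e-05 ms; sum = 7.15079 ms.
End-to-end = 7.15 ms.

7.15 ms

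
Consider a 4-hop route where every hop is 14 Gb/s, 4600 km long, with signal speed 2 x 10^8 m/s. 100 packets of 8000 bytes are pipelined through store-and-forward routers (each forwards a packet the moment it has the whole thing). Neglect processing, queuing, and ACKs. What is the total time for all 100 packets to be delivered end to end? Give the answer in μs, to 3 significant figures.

Per-hop transmission t_tx = L/R = 64000/14000000000 = 4.57143 μs.
Per-hop propagation t_prop = 4600000/200000000 = 23000 μs.
Pipeline fill: first packet needs 4·t_tx to clear all hops; remaining 99 packets each add one t_tx.
Total = (4+100-1)·t_tx + 4·t_prop = 103·4.57143 + 4·23000 = 92500 μs.

92500 μs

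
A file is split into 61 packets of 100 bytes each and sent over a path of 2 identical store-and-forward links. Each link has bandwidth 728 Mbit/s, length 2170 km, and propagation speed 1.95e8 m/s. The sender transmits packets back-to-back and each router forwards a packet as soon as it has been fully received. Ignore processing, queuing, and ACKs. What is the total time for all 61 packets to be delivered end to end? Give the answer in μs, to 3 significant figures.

Per-hop transmission t_tx = L/R = 800/728000000 = 1.0989 μs.
Per-hop propagation t_prop = 2170000/195000000 = 11128.2 μs.
Pipeline fill: first packet needs 2·t_tx to clear all hops; remaining 60 packets each add one t_tx.
Total = (2+61-1)·t_tx + 2·t_prop = 62·1.0989 + 2·11128.2 = 22300 μs.

22300 μs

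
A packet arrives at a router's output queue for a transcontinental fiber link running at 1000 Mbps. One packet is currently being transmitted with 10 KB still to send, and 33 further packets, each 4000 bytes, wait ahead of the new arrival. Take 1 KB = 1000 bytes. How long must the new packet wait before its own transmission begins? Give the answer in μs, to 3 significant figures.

Each queued packet: L/R = 32000/1000000000 = 32 μs.
33 queued → 1056 μs.
Plus remaining 80000 bits of current packet: 80 μs.
Queuing delay = 1140 μs.

1140 μs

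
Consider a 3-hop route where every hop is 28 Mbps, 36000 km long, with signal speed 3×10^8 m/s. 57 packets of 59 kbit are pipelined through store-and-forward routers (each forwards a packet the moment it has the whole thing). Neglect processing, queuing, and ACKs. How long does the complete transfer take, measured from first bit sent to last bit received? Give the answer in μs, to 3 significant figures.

Per-hop transmission t_tx = L/R = 59000/28000000 = 2107.14 μs.
Per-hop propagation t_prop = 36000000/300000000 = 120000 μs.
Pipeline fill: first packet needs 3·t_tx to clear all hops; remaining 56 packets each add one t_tx.
Total = (3+57-1)·t_tx + 3·t_prop = 59·2107.14 + 3·120000 = 484000 μs.

484000 μs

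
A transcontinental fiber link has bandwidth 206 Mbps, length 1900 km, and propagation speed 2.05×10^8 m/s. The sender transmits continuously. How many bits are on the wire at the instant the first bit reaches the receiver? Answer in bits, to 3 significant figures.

Propagation delay = 1900000 / 2.05e+08 = 0.00926829 s.
BDP = R × t_prop = 206000000 × 0.00926829 = 1909270 bits.

1910000 bits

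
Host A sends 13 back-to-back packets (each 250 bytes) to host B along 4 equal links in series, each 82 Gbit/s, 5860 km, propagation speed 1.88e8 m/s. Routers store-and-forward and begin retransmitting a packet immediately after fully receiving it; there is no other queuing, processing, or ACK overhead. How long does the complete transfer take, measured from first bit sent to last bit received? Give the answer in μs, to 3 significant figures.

125000 μs

Per-hop transmission t_tx = L/R = 2000/82000000000 = 0.0243902 μs.
Per-hop propagation t_prop = 5860000/188000000 = 31170.2 μs.
Pipeline fill: first packet needs 4·t_tx to clear all hops; remaining 12 packets each add one t_tx.
Total = (4+13-1)·t_tx + 4·t_prop = 16·0.0243902 + 4·31170.2 = 125000 μs.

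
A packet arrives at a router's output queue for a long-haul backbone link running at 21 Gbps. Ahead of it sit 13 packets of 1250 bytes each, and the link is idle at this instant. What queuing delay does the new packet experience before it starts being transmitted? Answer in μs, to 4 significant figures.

Each queued packet: L/R = 10000/21000000000 = 0.47619 μs.
13 queued → 6.19048 μs.
Queuing delay = 6.190 μs.

6.190 μs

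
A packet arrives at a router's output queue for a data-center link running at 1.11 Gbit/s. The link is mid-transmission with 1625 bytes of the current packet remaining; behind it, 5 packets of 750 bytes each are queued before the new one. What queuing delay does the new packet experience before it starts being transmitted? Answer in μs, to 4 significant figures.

38.74 μs

Each queued packet: L/R = 6000/1110000000 = 5.40541 μs.
5 queued → 27.027 μs.
Plus remaining 13000 bits of current packet: 11.7117 μs.
Queuing delay = 38.74 μs.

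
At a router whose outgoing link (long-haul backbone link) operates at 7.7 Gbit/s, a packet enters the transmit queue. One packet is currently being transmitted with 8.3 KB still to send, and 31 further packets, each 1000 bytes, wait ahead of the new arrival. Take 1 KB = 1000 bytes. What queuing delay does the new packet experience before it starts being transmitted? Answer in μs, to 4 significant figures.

40.83 μs

Each queued packet: L/R = 8000/7700000000 = 1.03896 μs.
31 queued → 32.2078 μs.
Plus remaining 66400 bits of current packet: 8.62338 μs.
Queuing delay = 40.83 μs.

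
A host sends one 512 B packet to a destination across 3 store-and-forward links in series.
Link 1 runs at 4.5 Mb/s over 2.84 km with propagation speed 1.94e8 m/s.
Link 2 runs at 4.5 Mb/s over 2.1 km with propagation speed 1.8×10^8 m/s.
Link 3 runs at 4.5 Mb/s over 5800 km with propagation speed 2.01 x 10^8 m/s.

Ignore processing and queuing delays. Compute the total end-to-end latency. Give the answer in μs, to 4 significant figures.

L = 512 × 8 = 4096 bits.
Transmission delay per hop = L/R = 4096/4500000 = 910.222 μs; 3 hops → 2730.67 μs.
Propagation delays (d/s per hop): 14.6392, 11.6667, 28855.7 μs; sum = 28882 μs.
End-to-end = 31610 μs.

31610 μs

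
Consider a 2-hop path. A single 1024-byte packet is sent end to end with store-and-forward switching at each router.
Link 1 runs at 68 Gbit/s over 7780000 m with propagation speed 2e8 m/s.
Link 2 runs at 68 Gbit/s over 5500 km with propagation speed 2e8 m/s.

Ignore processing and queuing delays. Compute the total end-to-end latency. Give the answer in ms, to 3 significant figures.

66.4 ms

L = 1024 × 8 = 8192 bits.
Transmission delay per hop = L/R = 8192/68000000000 = 0.000120471 ms; 2 hops → 0.000240941 ms.
Propagation delays (d/s per hop): 38.9, 27.5 ms; sum = 66.4 ms.
End-to-end = 66.4 ms.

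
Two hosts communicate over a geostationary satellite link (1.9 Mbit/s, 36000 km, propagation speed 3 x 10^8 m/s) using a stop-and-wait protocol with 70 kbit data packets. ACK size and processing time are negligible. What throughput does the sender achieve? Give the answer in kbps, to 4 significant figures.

252.9 kbps

t_tx = L/R = 70000/1900000 = 0.0368421 s.
t_prop = 36000000/300000000 = 0.12 s; RTT = 0.24 s.
Cycle = t_tx + RTT = 0.276842 s.
Throughput = L / cycle = 70000 / 0.276842 = 252.9 kbps.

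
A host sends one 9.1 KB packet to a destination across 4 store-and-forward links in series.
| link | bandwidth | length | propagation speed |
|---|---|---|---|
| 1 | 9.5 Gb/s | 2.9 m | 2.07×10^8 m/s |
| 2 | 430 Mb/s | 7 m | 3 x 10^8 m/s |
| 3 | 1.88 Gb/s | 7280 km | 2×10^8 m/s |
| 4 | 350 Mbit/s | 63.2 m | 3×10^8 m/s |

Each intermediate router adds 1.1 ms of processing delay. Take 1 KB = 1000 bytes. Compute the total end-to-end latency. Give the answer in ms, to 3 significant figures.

40.1 ms

L = 72800 bits.
Transmission delays (L/R per hop): 0.00766316, 0.169302, 0.0387234, 0.208 ms; sum = 0.423689 ms.
Propagation delays (d/s per hop): 1.40097e-05, 2.33333e-05, 36.4, 0.000210667 ms; sum = 36.4002 ms.
Processing at 3 router(s): 3 × 1.1 ms = 3.3 ms.
End-to-end = 40.1 ms.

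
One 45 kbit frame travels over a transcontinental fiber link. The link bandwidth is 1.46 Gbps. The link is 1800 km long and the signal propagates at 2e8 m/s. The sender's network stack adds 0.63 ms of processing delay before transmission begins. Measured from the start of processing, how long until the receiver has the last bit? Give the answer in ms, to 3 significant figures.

L = 45000 bits.
Transmission delay = L/R = 45000 / 1460000000 = 0.0308219 ms.
Propagation delay = d/s = 1800000 m / 200000000 m/s = 9 ms.
Plus processing delay 0.63 ms = 0.63 ms.
Total = 9.66 ms.

9.66 ms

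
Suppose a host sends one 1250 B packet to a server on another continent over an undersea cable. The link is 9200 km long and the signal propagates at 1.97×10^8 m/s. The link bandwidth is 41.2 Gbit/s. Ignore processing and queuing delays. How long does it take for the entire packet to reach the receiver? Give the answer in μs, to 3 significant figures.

L = 1250 × 8 = 10000 bits.
Transmission delay = L/R = 10000 / 41200000000 = 0.242718 μs.
Propagation delay = d/s = 9200000 m / 197000000 m/s = 46700.5 μs.
Total = 46700 μs.

46700 μs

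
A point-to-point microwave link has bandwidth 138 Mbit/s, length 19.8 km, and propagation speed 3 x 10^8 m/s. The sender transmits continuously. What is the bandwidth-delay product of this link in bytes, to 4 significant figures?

Propagation delay = 19800 / 300000000 = 6.6e-05 s.
BDP = R × t_prop = 138000000 × 6.6e-05 = 9108 bits.
In bytes: 9108/8 = 1139 bytes.

1139 bytes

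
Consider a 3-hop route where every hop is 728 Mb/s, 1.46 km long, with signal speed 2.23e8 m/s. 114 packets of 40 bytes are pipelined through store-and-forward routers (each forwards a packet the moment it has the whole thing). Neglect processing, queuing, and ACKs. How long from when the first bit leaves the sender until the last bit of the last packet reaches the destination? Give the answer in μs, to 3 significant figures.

Per-hop transmission t_tx = L/R = 320/728000000 = 0.43956 μs.
Per-hop propagation t_prop = 1460/223000000 = 6.54709 μs.
Pipeline fill: first packet needs 3·t_tx to clear all hops; remaining 113 packets each add one t_tx.
Total = (3+114-1)·t_tx + 3·t_prop = 116·0.43956 + 3·6.54709 = 70.6 μs.

70.6 μs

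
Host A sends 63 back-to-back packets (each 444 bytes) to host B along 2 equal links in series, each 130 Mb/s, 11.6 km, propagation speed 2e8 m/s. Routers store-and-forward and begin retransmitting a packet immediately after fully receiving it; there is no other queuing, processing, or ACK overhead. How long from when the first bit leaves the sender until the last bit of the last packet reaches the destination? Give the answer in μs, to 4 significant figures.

1865 μs

Per-hop transmission t_tx = L/R = 3552/130000000 = 27.3231 μs.
Per-hop propagation t_prop = 11600/200000000 = 58 μs.
Pipeline fill: first packet needs 2·t_tx to clear all hops; remaining 62 packets each add one t_tx.
Total = (2+63-1)·t_tx + 2·t_prop = 64·27.3231 + 2·58 = 1865 μs.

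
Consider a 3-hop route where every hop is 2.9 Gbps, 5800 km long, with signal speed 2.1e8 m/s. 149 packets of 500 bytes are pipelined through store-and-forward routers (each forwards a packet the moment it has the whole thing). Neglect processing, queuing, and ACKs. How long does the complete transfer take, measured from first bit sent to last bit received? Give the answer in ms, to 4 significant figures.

83.07 ms

Per-hop transmission t_tx = L/R = 4000/2900000000 = 0.00137931 ms.
Per-hop propagation t_prop = 5800000/210000000 = 27.619 ms.
Pipeline fill: first packet needs 3·t_tx to clear all hops; remaining 148 packets each add one t_tx.
Total = (3+149-1)·t_tx + 3·t_prop = 151·0.00137931 + 3·27.619 = 83.07 ms.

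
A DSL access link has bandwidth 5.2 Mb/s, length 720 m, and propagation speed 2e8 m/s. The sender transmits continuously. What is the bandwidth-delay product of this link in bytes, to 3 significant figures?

Propagation delay = 720 / 200000000 = 3.6e-06 s.
BDP = R × t_prop = 5200000 × 3.6e-06 = 18.72 bits.
In bytes: 18.72/8 = 2.34 bytes.

2.34 bytes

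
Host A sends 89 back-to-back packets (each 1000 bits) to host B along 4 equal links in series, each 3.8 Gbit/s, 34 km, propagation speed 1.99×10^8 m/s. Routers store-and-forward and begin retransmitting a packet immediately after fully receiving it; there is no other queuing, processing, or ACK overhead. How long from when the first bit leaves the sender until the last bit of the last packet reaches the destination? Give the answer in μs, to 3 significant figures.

708 μs

Per-hop transmission t_tx = L/R = 1000/3800000000 = 0.263158 μs.
Per-hop propagation t_prop = 34000/199000000 = 170.854 μs.
Pipeline fill: first packet needs 4·t_tx to clear all hops; remaining 88 packets each add one t_tx.
Total = (4+89-1)·t_tx + 4·t_prop = 92·0.263158 + 4·170.854 = 708 μs.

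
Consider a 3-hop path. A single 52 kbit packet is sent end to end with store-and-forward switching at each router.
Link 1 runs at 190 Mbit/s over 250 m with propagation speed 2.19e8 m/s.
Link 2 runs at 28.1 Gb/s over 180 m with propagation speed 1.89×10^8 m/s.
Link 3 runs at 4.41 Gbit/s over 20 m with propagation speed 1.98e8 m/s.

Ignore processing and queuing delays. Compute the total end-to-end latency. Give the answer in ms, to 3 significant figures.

0.290 ms

L = 52000 bits.
Transmission delays (L/R per hop): 0.273684, 0.00185053, 0.0117914 ms; sum = 0.287326 ms.
Propagation delays (d/s per hop): 0.00114155, 0.000952381, 0.00010101 ms; sum = 0.00219494 ms.
End-to-end = 0.290 ms.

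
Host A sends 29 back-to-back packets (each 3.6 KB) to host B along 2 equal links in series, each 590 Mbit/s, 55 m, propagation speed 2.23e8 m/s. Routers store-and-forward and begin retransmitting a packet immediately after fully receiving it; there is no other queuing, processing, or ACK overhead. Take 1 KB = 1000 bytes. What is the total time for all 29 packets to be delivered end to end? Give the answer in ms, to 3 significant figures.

1.46 ms

Per-hop transmission t_tx = L/R = 28800/590000000 = 0.0488136 ms.
Per-hop propagation t_prop = 55/223000000 = 0.000246637 ms.
Pipeline fill: first packet needs 2·t_tx to clear all hops; remaining 28 packets each add one t_tx.
Total = (2+29-1)·t_tx + 2·t_prop = 30·0.0488136 + 2·0.000246637 = 1.46 ms.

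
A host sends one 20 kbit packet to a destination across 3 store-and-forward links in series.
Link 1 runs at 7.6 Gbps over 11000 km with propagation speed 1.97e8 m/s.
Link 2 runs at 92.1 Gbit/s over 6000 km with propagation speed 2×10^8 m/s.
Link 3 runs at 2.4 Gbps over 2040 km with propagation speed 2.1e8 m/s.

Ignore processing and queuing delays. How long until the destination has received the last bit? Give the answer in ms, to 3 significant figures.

L = 20000 bits.
Transmission delays (L/R per hop): 0.00263158, 0.000217155, 0.00833333 ms; sum = 0.0111821 ms.
Propagation delays (d/s per hop): 55.8376, 30, 9.71429 ms; sum = 95.5518 ms.
End-to-end = 95.6 ms.

95.6 ms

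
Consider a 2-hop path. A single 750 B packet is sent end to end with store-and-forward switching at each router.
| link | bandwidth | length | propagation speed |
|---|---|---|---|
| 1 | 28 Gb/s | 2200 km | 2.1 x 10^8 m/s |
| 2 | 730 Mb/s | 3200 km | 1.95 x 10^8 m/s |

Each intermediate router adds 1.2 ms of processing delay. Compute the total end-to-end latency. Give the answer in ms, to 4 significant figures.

28.09 ms

L = 750 × 8 = 6000 bits.
Transmission delays (L/R per hop): 0.000214286, 0.00821918 ms; sum = 0.00843346 ms.
Propagation delays (d/s per hop): 10.4762, 16.4103 ms; sum = 26.8864 ms.
Processing at 1 router(s): 1 × 1.2 ms = 1.2 ms.
End-to-end = 28.09 ms.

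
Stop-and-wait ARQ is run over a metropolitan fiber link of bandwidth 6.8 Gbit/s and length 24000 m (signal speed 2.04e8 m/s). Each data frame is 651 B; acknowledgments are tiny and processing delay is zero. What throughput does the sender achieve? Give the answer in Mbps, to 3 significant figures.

22.1 Mbps

t_tx = L/R = 5208/6800000000 = 7.65882e-07 s.
t_prop = 24000/204000000 = 0.000117647 s; RTT = 0.000235294 s.
Cycle = t_tx + RTT = 0.00023606 s.
Throughput = L / cycle = 5208 / 0.00023606 = 22.1 Mbps.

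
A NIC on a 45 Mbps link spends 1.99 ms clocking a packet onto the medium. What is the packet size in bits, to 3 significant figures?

L = R × t_tx = 45000000 b/s × 0.00199 s = 89550 bits.

89600 bits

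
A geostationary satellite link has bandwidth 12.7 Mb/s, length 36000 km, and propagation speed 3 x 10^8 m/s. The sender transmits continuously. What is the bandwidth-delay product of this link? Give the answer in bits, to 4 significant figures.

1524000 bits

Propagation delay = 36000000 / 300000000 = 0.12 s.
BDP = R × t_prop = 12700000 × 0.12 = 1524000 bits.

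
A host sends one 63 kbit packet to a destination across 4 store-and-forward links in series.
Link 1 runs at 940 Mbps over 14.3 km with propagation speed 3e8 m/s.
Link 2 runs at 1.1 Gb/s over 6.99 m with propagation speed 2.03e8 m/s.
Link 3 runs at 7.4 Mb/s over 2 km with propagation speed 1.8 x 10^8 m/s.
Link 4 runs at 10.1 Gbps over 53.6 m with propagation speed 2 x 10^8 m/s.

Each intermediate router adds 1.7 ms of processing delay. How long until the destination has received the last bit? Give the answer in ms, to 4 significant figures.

L = 63000 bits.
Transmission delays (L/R per hop): 0.0670213, 0.0572727, 8.51351, 0.00623762 ms; sum = 8.64405 ms.
Propagation delays (d/s per hop): 0.0476667, 3.44335e-05, 0.0111111, 0.000268 ms; sum = 0.0590802 ms.
Processing at 3 router(s): 3 × 1.7 ms = 5.1 ms.
End-to-end = 13.80 ms.

13.80 ms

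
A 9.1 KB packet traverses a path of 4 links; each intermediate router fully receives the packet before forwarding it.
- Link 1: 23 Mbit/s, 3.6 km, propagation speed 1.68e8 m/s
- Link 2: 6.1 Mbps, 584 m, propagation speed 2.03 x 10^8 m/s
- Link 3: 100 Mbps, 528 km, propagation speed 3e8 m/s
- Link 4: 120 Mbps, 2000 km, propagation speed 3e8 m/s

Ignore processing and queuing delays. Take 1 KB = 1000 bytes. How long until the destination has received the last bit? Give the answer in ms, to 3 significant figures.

24.9 ms

L = 72800 bits.
Transmission delays (L/R per hop): 3.16522, 11.9344, 0.728, 0.606667 ms; sum = 16.4343 ms.
Propagation delays (d/s per hop): 0.0214286, 0.00287685, 1.76, 6.66667 ms; sum = 8.45097 ms.
End-to-end = 24.9 ms.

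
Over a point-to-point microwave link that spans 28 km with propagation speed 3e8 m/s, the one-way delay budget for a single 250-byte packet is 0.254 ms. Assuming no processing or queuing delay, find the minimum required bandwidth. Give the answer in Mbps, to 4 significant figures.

12.45 Mbps

L = 2000 bits.
Propagation delay = 28000 / 300000000 = 0.0933333 ms.
Transmission budget = 0.254 − 0.0933333 = 0.160667 ms.
R ≥ L / t_tx = 2000 bits / 0.000160667 s = 12.45 Mbps.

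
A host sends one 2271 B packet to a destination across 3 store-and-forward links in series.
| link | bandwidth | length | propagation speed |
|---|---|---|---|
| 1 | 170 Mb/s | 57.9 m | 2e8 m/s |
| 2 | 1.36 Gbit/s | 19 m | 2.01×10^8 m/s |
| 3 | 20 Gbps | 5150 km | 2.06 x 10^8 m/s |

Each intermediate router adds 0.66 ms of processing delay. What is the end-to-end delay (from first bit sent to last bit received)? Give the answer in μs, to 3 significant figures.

26400 μs

L = 2271 × 8 = 18168 bits.
Transmission delays (L/R per hop): 106.871, 13.3588, 0.9084 μs; sum = 121.138 μs.
Propagation delays (d/s per hop): 0.2895, 0.0945274, 25000 μs; sum = 25000.4 μs.
Processing at 2 router(s): 2 × 0.66 ms = 1320 μs.
End-to-end = 26400 μs.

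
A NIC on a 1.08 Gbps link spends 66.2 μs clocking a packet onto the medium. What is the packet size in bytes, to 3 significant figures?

8940 bytes

L = R × t_tx = 1080000000 b/s × 6.62e-05 s = 71496 bits.
In bytes: 71496 / 8 = 8940 bytes.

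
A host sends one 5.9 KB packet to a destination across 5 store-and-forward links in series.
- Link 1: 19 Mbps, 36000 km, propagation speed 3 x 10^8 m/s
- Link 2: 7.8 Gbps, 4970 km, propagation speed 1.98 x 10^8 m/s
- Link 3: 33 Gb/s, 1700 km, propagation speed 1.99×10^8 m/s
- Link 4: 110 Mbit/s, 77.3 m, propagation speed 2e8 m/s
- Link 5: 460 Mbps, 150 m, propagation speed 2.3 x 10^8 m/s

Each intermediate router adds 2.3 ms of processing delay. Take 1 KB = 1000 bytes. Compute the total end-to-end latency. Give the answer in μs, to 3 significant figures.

166000 μs

L = 47200 bits.
Transmission delays (L/R per hop): 2484.21, 6.05128, 1.4303, 429.091, 102.609 μs; sum = 3023.39 μs.
Propagation delays (d/s per hop): 120000, 25101, 8542.71, 0.3865, 0.652174 μs; sum = 153645 μs.
Processing at 4 router(s): 4 × 2.3 ms = 9200 μs.
End-to-end = 166000 μs.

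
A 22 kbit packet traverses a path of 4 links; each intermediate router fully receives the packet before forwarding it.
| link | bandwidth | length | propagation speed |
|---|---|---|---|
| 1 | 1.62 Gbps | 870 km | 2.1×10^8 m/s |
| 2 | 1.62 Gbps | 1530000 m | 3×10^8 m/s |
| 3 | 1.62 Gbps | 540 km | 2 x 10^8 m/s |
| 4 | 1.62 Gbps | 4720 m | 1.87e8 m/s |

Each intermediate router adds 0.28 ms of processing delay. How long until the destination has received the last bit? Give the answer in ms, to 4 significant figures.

L = 22000 bits.
Transmission delay per hop = L/R = 22000/1620000000 = 0.0135802 ms; 4 hops → 0.054321 ms.
Propagation delays (d/s per hop): 4.14286, 5.1, 2.7, 0.0252406 ms; sum = 11.9681 ms.
Processing at 3 router(s): 3 × 0.28 ms = 0.84 ms.
End-to-end = 12.86 ms.

12.86 ms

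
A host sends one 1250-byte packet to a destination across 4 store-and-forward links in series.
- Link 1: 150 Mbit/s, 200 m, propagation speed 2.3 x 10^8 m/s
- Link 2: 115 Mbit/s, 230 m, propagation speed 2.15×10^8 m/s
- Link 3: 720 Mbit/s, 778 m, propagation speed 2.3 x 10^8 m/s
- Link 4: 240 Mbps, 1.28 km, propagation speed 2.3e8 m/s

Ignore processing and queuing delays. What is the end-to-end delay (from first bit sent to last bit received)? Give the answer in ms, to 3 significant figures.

L = 1250 × 8 = 10000 bits.
Transmission delays (L/R per hop): 0.0666667, 0.0869565, 0.0138889, 0.0416667 ms; sum = 0.209179 ms.
Propagation delays (d/s per hop): 0.000869565, 0.00106977, 0.00338261, 0.00556522 ms; sum = 0.0108872 ms.
End-to-end = 0.220 ms.

0.220 ms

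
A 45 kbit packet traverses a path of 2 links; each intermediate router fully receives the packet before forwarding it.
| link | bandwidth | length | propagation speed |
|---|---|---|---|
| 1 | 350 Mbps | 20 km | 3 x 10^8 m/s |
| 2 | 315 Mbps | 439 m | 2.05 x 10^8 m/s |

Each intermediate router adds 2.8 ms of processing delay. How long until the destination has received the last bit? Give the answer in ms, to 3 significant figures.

3.14 ms

L = 45000 bits.
Transmission delays (L/R per hop): 0.128571, 0.142857 ms; sum = 0.271429 ms.
Propagation delays (d/s per hop): 0.0666667, 0.00214146 ms; sum = 0.0688081 ms.
Processing at 1 router(s): 1 × 2.8 ms = 2.8 ms.
End-to-end = 3.14 ms.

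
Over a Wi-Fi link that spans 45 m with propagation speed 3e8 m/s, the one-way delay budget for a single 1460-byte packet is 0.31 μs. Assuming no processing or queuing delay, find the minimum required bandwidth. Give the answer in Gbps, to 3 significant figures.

73.0 Gbps

L = 11680 bits.
Propagation delay = 45 / 300000000 = 0.15 μs.
Transmission budget = 0.31 − 0.15 = 0.16 μs.
R ≥ L / t_tx = 11680 bits / 1.6e-07 s = 73.0 Gbps.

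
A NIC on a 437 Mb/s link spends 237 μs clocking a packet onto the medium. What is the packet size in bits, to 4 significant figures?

L = R × t_tx = 437000000 b/s × 0.000237 s = 103569 bits.

103600 bits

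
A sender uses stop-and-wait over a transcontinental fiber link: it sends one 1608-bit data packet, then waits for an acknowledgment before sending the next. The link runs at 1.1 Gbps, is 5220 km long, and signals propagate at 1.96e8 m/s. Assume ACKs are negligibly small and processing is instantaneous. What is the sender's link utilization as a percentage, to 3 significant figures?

0.00274 %

t_tx = L/R = 1608/1100000000 = 1.46182e-06 s.
t_prop = 5220000/196000000 = 0.0266327 s; RTT = 0.0532653 s.
Cycle = t_tx + RTT = 0.0532668 s.
Utilization = t_tx / cycle = 1.46182e-06/0.0532668 = 0.00274 %.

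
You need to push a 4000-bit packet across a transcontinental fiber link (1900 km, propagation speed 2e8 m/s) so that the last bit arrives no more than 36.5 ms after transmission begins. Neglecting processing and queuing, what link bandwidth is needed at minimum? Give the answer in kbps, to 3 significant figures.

148 kbps

Propagation delay = 1900000 / 200000000 = 9.5 ms.
Transmission budget = 36.5 − 9.5 = 27 ms.
R ≥ L / t_tx = 4000 bits / 0.027 s = 148 kbps.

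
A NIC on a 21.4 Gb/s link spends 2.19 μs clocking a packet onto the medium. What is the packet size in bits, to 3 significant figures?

46900 bits

L = R × t_tx = 21400000000 b/s × 2.19e-06 s = 46866 bits.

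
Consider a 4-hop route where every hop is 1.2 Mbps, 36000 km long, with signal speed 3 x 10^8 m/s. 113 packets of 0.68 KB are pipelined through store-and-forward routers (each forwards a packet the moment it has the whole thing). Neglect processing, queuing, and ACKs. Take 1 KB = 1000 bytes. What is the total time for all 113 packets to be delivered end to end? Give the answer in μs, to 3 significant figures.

Per-hop transmission t_tx = L/R = 5440/1200000 = 4533.33 μs.
Per-hop propagation t_prop = 36000000/300000000 = 120000 μs.
Pipeline fill: first packet needs 4·t_tx to clear all hops; remaining 112 packets each add one t_tx.
Total = (4+113-1)·t_tx + 4·t_prop = 116·4533.33 + 4·120000 = 1010000 μs.

1010000 μs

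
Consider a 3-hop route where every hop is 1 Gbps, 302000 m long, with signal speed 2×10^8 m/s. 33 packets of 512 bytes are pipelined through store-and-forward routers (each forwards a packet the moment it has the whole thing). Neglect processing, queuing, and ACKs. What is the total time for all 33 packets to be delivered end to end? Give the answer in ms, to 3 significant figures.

Per-hop transmission t_tx = L/R = 4096/1000000000 = 0.004096 ms.
Per-hop propagation t_prop = 302000/200000000 = 1.51 ms.
Pipeline fill: first packet needs 3·t_tx to clear all hops; remaining 32 packets each add one t_tx.
Total = (3+33-1)·t_tx + 3·t_prop = 35·0.004096 + 3·1.51 = 4.67 ms.

4.67 ms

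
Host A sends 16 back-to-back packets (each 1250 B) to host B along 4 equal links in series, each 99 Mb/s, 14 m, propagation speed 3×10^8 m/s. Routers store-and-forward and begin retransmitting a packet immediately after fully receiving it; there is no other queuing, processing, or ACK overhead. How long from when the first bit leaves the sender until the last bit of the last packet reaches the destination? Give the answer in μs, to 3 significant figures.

Per-hop transmission t_tx = L/R = 10000/99000000 = 101.01 μs.
Per-hop propagation t_prop = 14/300000000 = 0.0466667 μs.
Pipeline fill: first packet needs 4·t_tx to clear all hops; remaining 15 packets each add one t_tx.
Total = (4+16-1)·t_tx + 4·t_prop = 19·101.01 + 4·0.0466667 = 1920 μs.

1920 μs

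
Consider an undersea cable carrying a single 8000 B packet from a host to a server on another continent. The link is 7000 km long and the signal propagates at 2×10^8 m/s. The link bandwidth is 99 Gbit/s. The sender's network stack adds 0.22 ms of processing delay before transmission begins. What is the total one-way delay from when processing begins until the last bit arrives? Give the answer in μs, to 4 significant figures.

L = 8000 × 8 = 64000 bits.
Transmission delay = L/R = 64000 / 99000000000 = 0.646465 μs.
Propagation delay = d/s = 7000000 m / 200000000 m/s = 35000 μs.
Plus processing delay 0.22 ms = 220 μs.
Total = 35220 μs.

35220 μs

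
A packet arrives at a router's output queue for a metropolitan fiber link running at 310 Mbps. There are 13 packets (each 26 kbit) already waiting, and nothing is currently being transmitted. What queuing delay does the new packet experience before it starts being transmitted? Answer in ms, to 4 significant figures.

1.090 ms

Each queued packet: L/R = 26000/310000000 = 0.083871 ms.
13 queued → 1.09032 ms.
Queuing delay = 1.090 ms.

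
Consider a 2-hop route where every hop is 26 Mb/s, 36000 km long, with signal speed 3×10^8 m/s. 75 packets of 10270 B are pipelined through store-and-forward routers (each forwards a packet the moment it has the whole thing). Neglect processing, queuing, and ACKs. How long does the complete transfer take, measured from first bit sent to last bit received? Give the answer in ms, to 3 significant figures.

Per-hop transmission t_tx = L/R = 82160/26000000 = 3.16 ms.
Per-hop propagation t_prop = 36000000/300000000 = 120 ms.
Pipeline fill: first packet needs 2·t_tx to clear all hops; remaining 74 packets each add one t_tx.
Total = (2+75-1)·t_tx + 2·t_prop = 76·3.16 + 2·120 = 480 ms.

480 ms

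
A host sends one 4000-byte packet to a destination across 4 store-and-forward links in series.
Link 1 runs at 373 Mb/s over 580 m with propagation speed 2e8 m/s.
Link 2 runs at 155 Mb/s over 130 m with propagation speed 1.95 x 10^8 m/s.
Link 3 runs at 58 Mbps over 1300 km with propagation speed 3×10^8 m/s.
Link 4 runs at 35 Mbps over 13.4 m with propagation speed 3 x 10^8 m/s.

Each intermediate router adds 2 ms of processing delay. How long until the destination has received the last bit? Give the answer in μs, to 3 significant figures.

12100 μs

L = 4000 × 8 = 32000 bits.
Transmission delays (L/R per hop): 85.7909, 206.452, 551.724, 914.286 μs; sum = 1758.25 μs.
Propagation delays (d/s per hop): 2.9, 0.666667, 4333.33, 0.0446667 μs; sum = 4336.94 μs.
Processing at 3 router(s): 3 × 2 ms = 6000 μs.
End-to-end = 12100 μs.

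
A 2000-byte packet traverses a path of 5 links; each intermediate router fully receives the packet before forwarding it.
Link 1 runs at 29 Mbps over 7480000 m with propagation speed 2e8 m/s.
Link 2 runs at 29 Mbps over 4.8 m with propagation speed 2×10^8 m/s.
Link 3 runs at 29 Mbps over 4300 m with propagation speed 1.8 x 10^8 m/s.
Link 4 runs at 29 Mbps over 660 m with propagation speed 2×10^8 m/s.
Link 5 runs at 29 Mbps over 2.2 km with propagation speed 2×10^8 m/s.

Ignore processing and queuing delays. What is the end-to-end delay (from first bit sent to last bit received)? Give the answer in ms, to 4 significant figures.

40.20 ms

L = 2000 × 8 = 16000 bits.
Transmission delay per hop = L/R = 16000/29000000 = 0.551724 ms; 5 hops → 2.75862 ms.
Propagation delays (d/s per hop): 37.4, 2.4e-05, 0.0238889, 0.0033, 0.011 ms; sum = 37.4382 ms.
End-to-end = 40.20 ms.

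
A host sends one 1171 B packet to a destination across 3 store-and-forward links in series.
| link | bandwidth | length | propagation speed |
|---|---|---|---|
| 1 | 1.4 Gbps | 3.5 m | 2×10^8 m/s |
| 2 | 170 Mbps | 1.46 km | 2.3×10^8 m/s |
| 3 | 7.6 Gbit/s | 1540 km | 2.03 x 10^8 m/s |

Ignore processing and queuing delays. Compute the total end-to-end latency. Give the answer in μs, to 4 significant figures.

L = 1171 × 8 = 9368 bits.
Transmission delays (L/R per hop): 6.69143, 55.1059, 1.23263 μs; sum = 63.0299 μs.
Propagation delays (d/s per hop): 0.0175, 6.34783, 7586.21 μs; sum = 7592.57 μs.
End-to-end = 7656 μs.

7656 μs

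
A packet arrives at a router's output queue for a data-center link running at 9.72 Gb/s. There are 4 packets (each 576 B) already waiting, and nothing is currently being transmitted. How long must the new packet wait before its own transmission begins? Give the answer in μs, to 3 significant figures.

Each queued packet: L/R = 4608/9720000000 = 0.474074 μs.
4 queued → 1.8963 μs.
Queuing delay = 1.90 μs.

1.90 μs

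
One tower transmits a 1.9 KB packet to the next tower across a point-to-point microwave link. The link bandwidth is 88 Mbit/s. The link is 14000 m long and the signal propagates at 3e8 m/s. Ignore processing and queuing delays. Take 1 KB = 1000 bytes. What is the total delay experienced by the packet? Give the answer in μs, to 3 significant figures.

219 μs

L = 15200 bits.
Transmission delay = L/R = 15200 / 88000000 = 172.727 μs.
Propagation delay = d/s = 14000 m / 300000000 m/s = 46.6667 μs.
Total = 219 μs.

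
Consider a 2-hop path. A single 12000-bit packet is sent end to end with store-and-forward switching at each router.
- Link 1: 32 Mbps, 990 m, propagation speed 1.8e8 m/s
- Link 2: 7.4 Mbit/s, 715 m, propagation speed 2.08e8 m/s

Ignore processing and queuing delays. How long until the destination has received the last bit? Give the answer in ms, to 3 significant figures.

Transmission delays (L/R per hop): 0.375, 1.62162 ms; sum = 1.99662 ms.
Propagation delays (d/s per hop): 0.0055, 0.0034375 ms; sum = 0.0089375 ms.
End-to-end = 2.01 ms.

2.01 ms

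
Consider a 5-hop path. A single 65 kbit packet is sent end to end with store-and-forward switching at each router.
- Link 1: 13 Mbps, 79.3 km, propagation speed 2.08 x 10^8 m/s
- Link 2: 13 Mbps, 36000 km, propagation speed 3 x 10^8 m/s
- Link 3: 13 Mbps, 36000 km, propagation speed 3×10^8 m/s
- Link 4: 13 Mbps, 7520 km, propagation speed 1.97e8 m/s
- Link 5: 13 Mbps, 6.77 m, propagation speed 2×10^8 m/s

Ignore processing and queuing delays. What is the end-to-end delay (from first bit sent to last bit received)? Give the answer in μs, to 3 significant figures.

L = 65000 bits.
Transmission delay per hop = L/R = 65000/13000000 = 5000 μs; 5 hops → 25000 μs.
Propagation delays (d/s per hop): 381.25, 120000, 120000, 38172.6, 0.03385 μs; sum = 278554 μs.
End-to-end = 304000 μs.

304000 μs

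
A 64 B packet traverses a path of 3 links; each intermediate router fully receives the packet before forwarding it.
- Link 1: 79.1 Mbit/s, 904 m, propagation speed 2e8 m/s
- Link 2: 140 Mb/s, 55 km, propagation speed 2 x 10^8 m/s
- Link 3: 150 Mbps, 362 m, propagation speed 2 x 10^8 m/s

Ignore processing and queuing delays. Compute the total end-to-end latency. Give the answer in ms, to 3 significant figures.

0.295 ms

L = 64 × 8 = 512 bits.
Transmission delays (L/R per hop): 0.00647282, 0.00365714, 0.00341333 ms; sum = 0.0135433 ms.
Propagation delays (d/s per hop): 0.00452, 0.275, 0.00181 ms; sum = 0.28133 ms.
End-to-end = 0.295 ms.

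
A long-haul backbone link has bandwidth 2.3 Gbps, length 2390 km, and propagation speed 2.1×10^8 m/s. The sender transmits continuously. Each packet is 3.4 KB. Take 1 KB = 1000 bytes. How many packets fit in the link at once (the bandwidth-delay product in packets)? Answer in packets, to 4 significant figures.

Propagation delay = 2390000 / 210000000 = 0.011381 s.
BDP = R × t_prop = 2300000000 × 0.011381 = 26176200 bits.
In packets of 27200 bits: 962.4 packets.

962.4 packets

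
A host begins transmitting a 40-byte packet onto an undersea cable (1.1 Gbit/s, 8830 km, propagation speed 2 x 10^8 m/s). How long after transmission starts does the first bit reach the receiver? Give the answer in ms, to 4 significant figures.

44.15 ms

First bit experiences only propagation delay: d/s = 8830000/200000000 = 44.15 ms.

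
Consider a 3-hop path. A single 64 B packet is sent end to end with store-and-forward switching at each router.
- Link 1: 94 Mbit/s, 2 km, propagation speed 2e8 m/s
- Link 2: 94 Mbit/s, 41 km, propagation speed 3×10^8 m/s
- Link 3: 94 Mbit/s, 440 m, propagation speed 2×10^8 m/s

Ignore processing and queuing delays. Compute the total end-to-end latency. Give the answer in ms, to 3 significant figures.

0.165 ms

L = 64 × 8 = 512 bits.
Transmission delay per hop = L/R = 512/94000000 = 0.00544681 ms; 3 hops → 0.0163404 ms.
Propagation delays (d/s per hop): 0.01, 0.136667, 0.0022 ms; sum = 0.148867 ms.
End-to-end = 0.165 ms.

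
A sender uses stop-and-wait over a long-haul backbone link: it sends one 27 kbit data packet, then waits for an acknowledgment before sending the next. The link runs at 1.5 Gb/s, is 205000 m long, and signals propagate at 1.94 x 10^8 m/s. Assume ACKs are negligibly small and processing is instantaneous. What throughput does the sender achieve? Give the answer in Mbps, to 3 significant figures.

12.7 Mbps

t_tx = L/R = 27000/1500000000 = 1.8e-05 s.
t_prop = 205000/194000000 = 0.0010567 s; RTT = 0.0021134 s.
Cycle = t_tx + RTT = 0.0021314 s.
Throughput = L / cycle = 27000 / 0.0021314 = 12.7 Mbps.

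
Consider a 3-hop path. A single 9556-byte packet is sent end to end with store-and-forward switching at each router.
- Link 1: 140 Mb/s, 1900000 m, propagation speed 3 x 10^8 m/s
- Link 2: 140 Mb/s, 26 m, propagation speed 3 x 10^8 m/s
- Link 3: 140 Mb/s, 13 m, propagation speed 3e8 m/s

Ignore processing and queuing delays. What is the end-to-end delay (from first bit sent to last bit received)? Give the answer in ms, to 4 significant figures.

7.972 ms

L = 9556 × 8 = 76448 bits.
Transmission delay per hop = L/R = 76448/140000000 = 0.546057 ms; 3 hops → 1.63817 ms.
Propagation delays (d/s per hop): 6.33333, 8.66667e-05, 4.33333e-05 ms; sum = 6.33346 ms.
End-to-end = 7.972 ms.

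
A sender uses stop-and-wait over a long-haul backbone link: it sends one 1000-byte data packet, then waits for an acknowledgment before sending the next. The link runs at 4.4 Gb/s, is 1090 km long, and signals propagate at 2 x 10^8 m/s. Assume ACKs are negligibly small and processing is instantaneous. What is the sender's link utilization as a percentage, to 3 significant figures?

0.0167 %

t_tx = L/R = 8000/4400000000 = 1.81818e-06 s.
t_prop = 1090000/200000000 = 0.00545 s; RTT = 0.0109 s.
Cycle = t_tx + RTT = 0.0109018 s.
Utilization = t_tx / cycle = 1.81818e-06/0.0109018 = 0.0167 %.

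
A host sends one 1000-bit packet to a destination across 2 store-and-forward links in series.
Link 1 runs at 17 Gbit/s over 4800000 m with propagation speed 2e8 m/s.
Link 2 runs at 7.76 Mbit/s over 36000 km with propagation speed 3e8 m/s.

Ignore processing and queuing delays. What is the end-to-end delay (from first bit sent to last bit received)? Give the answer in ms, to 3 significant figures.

Transmission delays (L/R per hop): 5.88235e-05, 0.128866 ms; sum = 0.128925 ms.
Propagation delays (d/s per hop): 24, 120 ms; sum = 144 ms.
End-to-end = 144 ms.

144 ms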